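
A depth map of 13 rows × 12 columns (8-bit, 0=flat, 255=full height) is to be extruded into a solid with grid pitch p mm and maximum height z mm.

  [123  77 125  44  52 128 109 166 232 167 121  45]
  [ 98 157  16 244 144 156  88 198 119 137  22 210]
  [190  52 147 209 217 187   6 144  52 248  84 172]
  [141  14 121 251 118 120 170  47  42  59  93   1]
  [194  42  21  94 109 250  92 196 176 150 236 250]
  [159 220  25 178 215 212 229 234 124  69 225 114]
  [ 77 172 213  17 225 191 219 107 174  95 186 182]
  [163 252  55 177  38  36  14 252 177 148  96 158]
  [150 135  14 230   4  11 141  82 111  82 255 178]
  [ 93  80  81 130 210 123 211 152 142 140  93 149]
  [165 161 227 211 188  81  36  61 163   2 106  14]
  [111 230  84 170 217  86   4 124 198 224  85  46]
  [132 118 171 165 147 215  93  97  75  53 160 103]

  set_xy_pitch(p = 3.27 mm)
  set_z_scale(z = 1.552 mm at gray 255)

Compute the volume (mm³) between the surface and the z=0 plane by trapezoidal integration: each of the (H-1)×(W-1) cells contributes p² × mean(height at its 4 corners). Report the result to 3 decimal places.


1142.397

height_mm = gray/255 × 1.552; cell vol = 3.27² × mean(4 corners)
unit = 3.27² × 1.552 / (4×255) = 0.01627 mm³ per gray-sum
row 0: Σ corner-gray over 11 cells = 5480  → 89.1595
row 1: Σ corner-gray over 11 cells = 5924  → 96.3834
row 2: Σ corner-gray over 11 cells = 5266  → 85.6777
row 3: Σ corner-gray over 11 cells = 5388  → 87.6627
row 4: Σ corner-gray over 11 cells = 6911  → 112.4418
row 5: Σ corner-gray over 11 cells = 7192  → 117.0137
row 6: Σ corner-gray over 11 cells = 6268  → 101.9802
row 7: Σ corner-gray over 11 cells = 5269  → 85.7265
row 8: Σ corner-gray over 11 cells = 5424  → 88.2484
row 9: Σ corner-gray over 11 cells = 5617  → 91.3885
row 10: Σ corner-gray over 11 cells = 5652  → 91.9579
row 11: Σ corner-gray over 11 cells = 5824  → 94.7564
Σ rows: total corner-gray = 70215  → 1142.3967 mm³


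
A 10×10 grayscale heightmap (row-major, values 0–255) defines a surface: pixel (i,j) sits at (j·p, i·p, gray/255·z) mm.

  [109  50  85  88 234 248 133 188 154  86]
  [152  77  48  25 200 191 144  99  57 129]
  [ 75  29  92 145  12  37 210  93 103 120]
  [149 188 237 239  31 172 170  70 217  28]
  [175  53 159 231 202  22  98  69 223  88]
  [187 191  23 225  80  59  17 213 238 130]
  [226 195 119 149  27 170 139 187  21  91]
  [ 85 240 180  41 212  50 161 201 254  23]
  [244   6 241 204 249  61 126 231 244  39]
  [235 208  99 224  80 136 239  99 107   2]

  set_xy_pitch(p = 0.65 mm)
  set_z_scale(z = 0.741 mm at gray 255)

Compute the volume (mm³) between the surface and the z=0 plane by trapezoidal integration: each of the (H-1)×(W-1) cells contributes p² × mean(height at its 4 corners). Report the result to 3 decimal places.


13.458

height_mm = gray/255 × 0.741; cell vol = 0.65² × mean(4 corners)
unit = 0.65² × 0.741 / (4×255) = 0.000306934 mm³ per gray-sum
row 0: Σ corner-gray over 9 cells = 4518  → 1.3867
row 1: Σ corner-gray over 9 cells = 3600  → 1.1050
row 2: Σ corner-gray over 9 cells = 4462  → 1.3695
row 3: Σ corner-gray over 9 cells = 5202  → 1.5967
row 4: Σ corner-gray over 9 cells = 4786  → 1.4690
row 5: Σ corner-gray over 9 cells = 4740  → 1.4549
row 6: Σ corner-gray over 9 cells = 5117  → 1.5706
row 7: Σ corner-gray over 9 cells = 5793  → 1.7781
row 8: Σ corner-gray over 9 cells = 5628  → 1.7274
Σ rows: total corner-gray = 43846  → 13.4578 mm³


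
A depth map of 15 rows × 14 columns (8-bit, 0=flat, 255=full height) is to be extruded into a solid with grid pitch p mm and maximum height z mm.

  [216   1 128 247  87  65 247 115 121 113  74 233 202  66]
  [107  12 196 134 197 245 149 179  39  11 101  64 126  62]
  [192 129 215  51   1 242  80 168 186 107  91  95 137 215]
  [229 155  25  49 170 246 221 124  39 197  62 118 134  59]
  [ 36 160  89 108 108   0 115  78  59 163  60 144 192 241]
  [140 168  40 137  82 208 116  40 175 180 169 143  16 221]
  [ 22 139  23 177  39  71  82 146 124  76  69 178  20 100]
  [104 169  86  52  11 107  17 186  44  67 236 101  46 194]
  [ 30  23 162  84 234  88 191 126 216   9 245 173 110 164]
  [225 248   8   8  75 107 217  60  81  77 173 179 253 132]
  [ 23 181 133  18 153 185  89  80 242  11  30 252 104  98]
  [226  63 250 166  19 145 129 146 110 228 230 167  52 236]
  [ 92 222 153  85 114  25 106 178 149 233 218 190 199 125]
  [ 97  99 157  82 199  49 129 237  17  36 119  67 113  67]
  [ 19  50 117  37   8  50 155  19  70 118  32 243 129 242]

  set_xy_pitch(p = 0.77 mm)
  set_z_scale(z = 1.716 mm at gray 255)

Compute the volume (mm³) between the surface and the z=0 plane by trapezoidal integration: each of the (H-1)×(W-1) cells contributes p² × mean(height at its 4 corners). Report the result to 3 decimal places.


88.582

height_mm = gray/255 × 1.716; cell vol = 0.77² × mean(4 corners)
unit = 0.77² × 1.716 / (4×255) = 0.000997467 mm³ per gray-sum
row 0: Σ corner-gray over 13 cells = 6623  → 6.6062
row 1: Σ corner-gray over 13 cells = 6486  → 6.4696
row 2: Σ corner-gray over 13 cells = 6779  → 6.7618
row 3: Σ corner-gray over 13 cells = 6197  → 6.1813
row 4: Σ corner-gray over 13 cells = 6138  → 6.1225
row 5: Σ corner-gray over 13 cells = 5719  → 5.7045
row 6: Σ corner-gray over 13 cells = 4952  → 4.9395
row 7: Σ corner-gray over 13 cells = 6058  → 6.0427
row 8: Σ corner-gray over 13 cells = 6845  → 6.8277
row 9: Σ corner-gray over 13 cells = 6406  → 6.3898
row 10: Σ corner-gray over 13 cells = 6949  → 6.9314
row 11: Σ corner-gray over 13 cells = 7833  → 7.8132
row 12: Σ corner-gray over 13 cells = 6733  → 6.7159
row 13: Σ corner-gray over 13 cells = 5089  → 5.0761
Σ rows: total corner-gray = 88807  → 88.5821 mm³


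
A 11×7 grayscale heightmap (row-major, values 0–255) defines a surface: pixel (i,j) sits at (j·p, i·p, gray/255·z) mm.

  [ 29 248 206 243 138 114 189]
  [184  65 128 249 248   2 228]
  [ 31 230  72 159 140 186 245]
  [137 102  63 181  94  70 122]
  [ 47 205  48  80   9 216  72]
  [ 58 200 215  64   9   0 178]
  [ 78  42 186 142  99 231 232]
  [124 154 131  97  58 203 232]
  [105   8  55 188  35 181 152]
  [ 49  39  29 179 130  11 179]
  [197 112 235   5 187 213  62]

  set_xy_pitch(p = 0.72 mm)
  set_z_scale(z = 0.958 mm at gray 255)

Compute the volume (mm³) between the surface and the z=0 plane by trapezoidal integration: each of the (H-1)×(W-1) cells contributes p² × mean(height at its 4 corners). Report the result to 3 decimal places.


14.469

height_mm = gray/255 × 0.958; cell vol = 0.72² × mean(4 corners)
unit = 0.72² × 0.958 / (4×255) = 0.000486889 mm³ per gray-sum
row 0: Σ corner-gray over 6 cells = 3912  → 1.9047
row 1: Σ corner-gray over 6 cells = 3646  → 1.7752
row 2: Σ corner-gray over 6 cells = 3129  → 1.5235
row 3: Σ corner-gray over 6 cells = 2514  → 1.2240
row 4: Σ corner-gray over 6 cells = 2447  → 1.1914
row 5: Σ corner-gray over 6 cells = 2922  → 1.4227
row 6: Σ corner-gray over 6 cells = 3352  → 1.6321
row 7: Σ corner-gray over 6 cells = 2833  → 1.3794
row 8: Σ corner-gray over 6 cells = 2195  → 1.0687
row 9: Σ corner-gray over 6 cells = 2767  → 1.3472
Σ rows: total corner-gray = 29717  → 14.4689 mm³


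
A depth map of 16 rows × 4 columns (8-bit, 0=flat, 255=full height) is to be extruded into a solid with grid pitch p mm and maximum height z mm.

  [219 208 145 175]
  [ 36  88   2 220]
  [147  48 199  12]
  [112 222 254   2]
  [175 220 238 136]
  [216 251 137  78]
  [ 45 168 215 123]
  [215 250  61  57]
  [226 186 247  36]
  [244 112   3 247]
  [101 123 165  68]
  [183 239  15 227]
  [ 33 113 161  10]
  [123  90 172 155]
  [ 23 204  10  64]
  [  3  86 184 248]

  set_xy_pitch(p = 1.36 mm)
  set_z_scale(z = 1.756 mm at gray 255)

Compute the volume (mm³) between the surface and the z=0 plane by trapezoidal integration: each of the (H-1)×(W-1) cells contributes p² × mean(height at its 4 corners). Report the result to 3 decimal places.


height_mm = gray/255 × 1.756; cell vol = 1.36² × mean(4 corners)
unit = 1.36² × 1.756 / (4×255) = 0.00318421 mm³ per gray-sum
row 0: Σ corner-gray over 3 cells = 1536  → 4.8910
row 1: Σ corner-gray over 3 cells = 1089  → 3.4676
row 2: Σ corner-gray over 3 cells = 1719  → 5.4737
row 3: Σ corner-gray over 3 cells = 2293  → 7.3014
row 4: Σ corner-gray over 3 cells = 2297  → 7.3141
row 5: Σ corner-gray over 3 cells = 2004  → 6.3812
row 6: Σ corner-gray over 3 cells = 1828  → 5.8207
row 7: Σ corner-gray over 3 cells = 2022  → 6.4385
row 8: Σ corner-gray over 3 cells = 1849  → 5.8876
row 9: Σ corner-gray over 3 cells = 1466  → 4.6681
row 10: Σ corner-gray over 3 cells = 1663  → 5.2953
row 11: Σ corner-gray over 3 cells = 1509  → 4.8050
row 12: Σ corner-gray over 3 cells = 1393  → 4.4356
row 13: Σ corner-gray over 3 cells = 1317  → 4.1936
row 14: Σ corner-gray over 3 cells = 1306  → 4.1586
Σ rows: total corner-gray = 25291  → 80.5319 mm³

80.532


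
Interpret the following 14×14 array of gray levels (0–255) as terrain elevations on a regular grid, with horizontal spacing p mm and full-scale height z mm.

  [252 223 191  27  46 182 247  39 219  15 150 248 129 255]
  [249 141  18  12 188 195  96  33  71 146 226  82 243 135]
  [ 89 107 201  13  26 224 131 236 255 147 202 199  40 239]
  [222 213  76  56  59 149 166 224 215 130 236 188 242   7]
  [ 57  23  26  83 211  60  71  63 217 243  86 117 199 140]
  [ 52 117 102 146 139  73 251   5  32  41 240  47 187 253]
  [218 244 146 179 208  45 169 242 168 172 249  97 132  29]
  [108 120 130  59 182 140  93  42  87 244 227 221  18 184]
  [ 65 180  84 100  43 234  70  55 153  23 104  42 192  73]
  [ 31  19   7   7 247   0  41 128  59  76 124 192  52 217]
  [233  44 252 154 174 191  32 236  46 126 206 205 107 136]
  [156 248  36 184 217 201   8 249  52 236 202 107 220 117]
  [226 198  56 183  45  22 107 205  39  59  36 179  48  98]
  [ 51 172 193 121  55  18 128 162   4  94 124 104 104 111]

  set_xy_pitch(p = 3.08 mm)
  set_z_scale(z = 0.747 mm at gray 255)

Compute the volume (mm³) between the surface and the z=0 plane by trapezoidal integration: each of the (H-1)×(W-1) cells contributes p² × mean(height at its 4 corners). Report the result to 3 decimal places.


height_mm = gray/255 × 0.747; cell vol = 3.08² × mean(4 corners)
unit = 3.08² × 0.747 / (4×255) = 0.00694739 mm³ per gray-sum
row 0: Σ corner-gray over 13 cells = 7225  → 50.1949
row 1: Σ corner-gray over 13 cells = 7176  → 49.8545
row 2: Σ corner-gray over 13 cells = 8027  → 55.7667
row 3: Σ corner-gray over 13 cells = 7132  → 49.5488
row 4: Σ corner-gray over 13 cells = 6060  → 42.1012
row 5: Σ corner-gray over 13 cells = 7414  → 51.5080
row 6: Σ corner-gray over 13 cells = 7767  → 53.9604
row 7: Σ corner-gray over 13 cells = 6116  → 42.4903
row 8: Σ corner-gray over 13 cells = 4850  → 33.6949
row 9: Σ corner-gray over 13 cells = 6067  → 42.1498
row 10: Σ corner-gray over 13 cells = 8108  → 56.3295
row 11: Σ corner-gray over 13 cells = 6871  → 47.7355
row 12: Σ corner-gray over 13 cells = 5398  → 37.5020
Σ rows: total corner-gray = 88211  → 612.8365 mm³

612.836


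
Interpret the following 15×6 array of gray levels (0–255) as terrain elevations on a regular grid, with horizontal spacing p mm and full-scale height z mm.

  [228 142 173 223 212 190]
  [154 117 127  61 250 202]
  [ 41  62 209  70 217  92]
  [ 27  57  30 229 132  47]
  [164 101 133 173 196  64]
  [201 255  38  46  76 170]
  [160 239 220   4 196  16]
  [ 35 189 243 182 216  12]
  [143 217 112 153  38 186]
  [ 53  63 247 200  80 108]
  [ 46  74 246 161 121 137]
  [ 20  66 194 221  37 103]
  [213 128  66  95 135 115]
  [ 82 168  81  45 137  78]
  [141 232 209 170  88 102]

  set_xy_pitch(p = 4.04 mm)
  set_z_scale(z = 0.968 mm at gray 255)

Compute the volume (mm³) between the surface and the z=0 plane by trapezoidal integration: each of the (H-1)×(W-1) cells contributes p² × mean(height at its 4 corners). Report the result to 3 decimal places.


580.996

height_mm = gray/255 × 0.968; cell vol = 4.04² × mean(4 corners)
unit = 4.04² × 0.968 / (4×255) = 0.0154895 mm³ per gray-sum
row 0: Σ corner-gray over 5 cells = 3384  → 52.4165
row 1: Σ corner-gray over 5 cells = 2715  → 42.0540
row 2: Σ corner-gray over 5 cells = 2219  → 34.3712
row 3: Σ corner-gray over 5 cells = 2404  → 37.2368
row 4: Σ corner-gray over 5 cells = 2635  → 40.8149
row 5: Σ corner-gray over 5 cells = 2695  → 41.7443
row 6: Σ corner-gray over 5 cells = 3201  → 49.5819
row 7: Σ corner-gray over 5 cells = 3076  → 47.6458
row 8: Σ corner-gray over 5 cells = 2710  → 41.9766
row 9: Σ corner-gray over 5 cells = 2728  → 42.2554
row 10: Σ corner-gray over 5 cells = 2546  → 39.4363
row 11: Σ corner-gray over 5 cells = 2335  → 36.1680
row 12: Σ corner-gray over 5 cells = 2198  → 34.0460
row 13: Σ corner-gray over 5 cells = 2663  → 41.2486
Σ rows: total corner-gray = 37509  → 580.9963 mm³


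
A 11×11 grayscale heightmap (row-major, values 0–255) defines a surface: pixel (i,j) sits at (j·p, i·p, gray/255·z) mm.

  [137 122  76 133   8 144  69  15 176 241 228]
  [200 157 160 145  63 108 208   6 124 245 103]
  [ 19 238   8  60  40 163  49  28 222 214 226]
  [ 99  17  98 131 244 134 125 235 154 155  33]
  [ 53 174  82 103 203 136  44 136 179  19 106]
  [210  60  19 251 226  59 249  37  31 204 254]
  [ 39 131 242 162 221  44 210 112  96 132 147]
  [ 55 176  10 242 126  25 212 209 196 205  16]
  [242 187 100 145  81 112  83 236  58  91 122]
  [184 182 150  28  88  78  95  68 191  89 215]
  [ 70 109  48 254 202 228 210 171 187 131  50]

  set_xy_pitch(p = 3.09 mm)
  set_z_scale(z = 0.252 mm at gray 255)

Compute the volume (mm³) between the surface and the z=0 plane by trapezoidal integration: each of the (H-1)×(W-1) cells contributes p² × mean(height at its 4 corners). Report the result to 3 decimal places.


123.616

height_mm = gray/255 × 0.252; cell vol = 3.09² × mean(4 corners)
unit = 3.09² × 0.252 / (4×255) = 0.00235894 mm³ per gray-sum
row 0: Σ corner-gray over 10 cells = 5068  → 11.9551
row 1: Σ corner-gray over 10 cells = 5024  → 11.8513
row 2: Σ corner-gray over 10 cells = 5007  → 11.8112
row 3: Σ corner-gray over 10 cells = 5029  → 11.8631
row 4: Σ corner-gray over 10 cells = 5047  → 11.9056
row 5: Σ corner-gray over 10 cells = 5622  → 13.2620
row 6: Σ corner-gray over 10 cells = 5759  → 13.5851
row 7: Σ corner-gray over 10 cells = 5423  → 12.7925
row 8: Σ corner-gray over 10 cells = 4887  → 11.5282
row 9: Σ corner-gray over 10 cells = 5537  → 13.0615
Σ rows: total corner-gray = 52403  → 123.6157 mm³


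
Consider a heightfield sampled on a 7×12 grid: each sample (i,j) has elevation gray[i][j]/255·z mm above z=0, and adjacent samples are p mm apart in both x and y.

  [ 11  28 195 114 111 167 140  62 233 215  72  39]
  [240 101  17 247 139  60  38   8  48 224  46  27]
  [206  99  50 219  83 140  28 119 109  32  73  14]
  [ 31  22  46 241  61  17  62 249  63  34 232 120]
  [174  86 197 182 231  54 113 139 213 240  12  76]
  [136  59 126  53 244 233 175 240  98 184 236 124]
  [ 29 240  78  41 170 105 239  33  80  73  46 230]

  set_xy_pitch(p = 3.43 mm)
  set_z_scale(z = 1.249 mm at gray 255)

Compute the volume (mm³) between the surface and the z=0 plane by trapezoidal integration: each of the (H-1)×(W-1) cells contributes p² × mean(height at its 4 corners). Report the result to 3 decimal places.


height_mm = gray/255 × 1.249; cell vol = 3.43² × mean(4 corners)
unit = 3.43² × 1.249 / (4×255) = 0.0144062 mm³ per gray-sum
row 0: Σ corner-gray over 11 cells = 4847  → 69.8270
row 1: Σ corner-gray over 11 cells = 4247  → 61.1833
row 2: Σ corner-gray over 11 cells = 4329  → 62.3646
row 3: Σ corner-gray over 11 cells = 5389  → 77.6352
row 4: Σ corner-gray over 11 cells = 6740  → 97.0980
row 5: Σ corner-gray over 11 cells = 6025  → 86.7976
Σ rows: total corner-gray = 31577  → 454.9057 mm³

454.906


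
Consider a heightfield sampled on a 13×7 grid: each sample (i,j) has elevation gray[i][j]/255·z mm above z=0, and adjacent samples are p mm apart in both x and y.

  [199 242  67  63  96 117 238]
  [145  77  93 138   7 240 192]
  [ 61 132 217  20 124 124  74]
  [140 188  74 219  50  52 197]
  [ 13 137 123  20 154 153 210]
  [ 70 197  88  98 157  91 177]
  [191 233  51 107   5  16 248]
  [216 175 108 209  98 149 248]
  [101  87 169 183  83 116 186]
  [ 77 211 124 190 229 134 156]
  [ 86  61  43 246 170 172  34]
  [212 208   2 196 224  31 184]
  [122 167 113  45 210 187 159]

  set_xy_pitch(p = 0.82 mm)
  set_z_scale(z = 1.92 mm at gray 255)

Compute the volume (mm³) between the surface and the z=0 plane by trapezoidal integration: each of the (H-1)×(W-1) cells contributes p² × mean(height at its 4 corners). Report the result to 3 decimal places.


47.818

height_mm = gray/255 × 1.92; cell vol = 0.82² × mean(4 corners)
unit = 0.82² × 1.92 / (4×255) = 0.00126569 mm³ per gray-sum
row 0: Σ corner-gray over 6 cells = 3054  → 3.8654
row 1: Σ corner-gray over 6 cells = 2816  → 3.5642
row 2: Σ corner-gray over 6 cells = 2872  → 3.6351
row 3: Σ corner-gray over 6 cells = 2900  → 3.6705
row 4: Σ corner-gray over 6 cells = 2906  → 3.6781
row 5: Σ corner-gray over 6 cells = 2772  → 3.5085
row 6: Σ corner-gray over 6 cells = 3205  → 4.0565
row 7: Σ corner-gray over 6 cells = 3505  → 4.4363
row 8: Σ corner-gray over 6 cells = 3572  → 4.5211
row 9: Σ corner-gray over 6 cells = 3513  → 4.4464
row 10: Σ corner-gray over 6 cells = 3222  → 4.0781
row 11: Σ corner-gray over 6 cells = 3443  → 4.3578
Σ rows: total corner-gray = 37780  → 47.8179 mm³


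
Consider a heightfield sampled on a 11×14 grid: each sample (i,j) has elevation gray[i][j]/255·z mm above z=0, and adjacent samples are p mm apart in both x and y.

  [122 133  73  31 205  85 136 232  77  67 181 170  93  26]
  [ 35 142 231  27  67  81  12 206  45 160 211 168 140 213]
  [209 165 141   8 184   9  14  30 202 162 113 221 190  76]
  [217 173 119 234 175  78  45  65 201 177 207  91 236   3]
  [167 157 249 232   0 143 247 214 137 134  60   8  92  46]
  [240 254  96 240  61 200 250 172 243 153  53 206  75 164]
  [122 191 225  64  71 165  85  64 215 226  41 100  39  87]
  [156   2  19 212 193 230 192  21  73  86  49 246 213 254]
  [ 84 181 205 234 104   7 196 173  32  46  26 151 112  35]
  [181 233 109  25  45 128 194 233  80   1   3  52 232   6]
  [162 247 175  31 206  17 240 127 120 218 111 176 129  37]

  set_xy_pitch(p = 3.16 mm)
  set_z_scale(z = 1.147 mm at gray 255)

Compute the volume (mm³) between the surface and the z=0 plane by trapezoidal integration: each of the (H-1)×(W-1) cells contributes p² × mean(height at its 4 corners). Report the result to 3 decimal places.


height_mm = gray/255 × 1.147; cell vol = 3.16² × mean(4 corners)
unit = 3.16² × 1.147 / (4×255) = 0.0112289 mm³ per gray-sum
row 0: Σ corner-gray over 13 cells = 6342  → 71.2137
row 1: Σ corner-gray over 13 cells = 6391  → 71.7639
row 2: Σ corner-gray over 13 cells = 6985  → 78.4339
row 3: Σ corner-gray over 13 cells = 7381  → 82.8805
row 4: Σ corner-gray over 13 cells = 7969  → 89.4831
row 5: Σ corner-gray over 13 cells = 7591  → 85.2386
row 6: Σ corner-gray over 13 cells = 6663  → 74.8182
row 7: Σ corner-gray over 13 cells = 6535  → 73.3809
row 8: Σ corner-gray over 13 cells = 5910  → 66.3628
row 9: Σ corner-gray over 13 cells = 6650  → 74.6722
Σ rows: total corner-gray = 68417  → 768.2480 mm³

768.248


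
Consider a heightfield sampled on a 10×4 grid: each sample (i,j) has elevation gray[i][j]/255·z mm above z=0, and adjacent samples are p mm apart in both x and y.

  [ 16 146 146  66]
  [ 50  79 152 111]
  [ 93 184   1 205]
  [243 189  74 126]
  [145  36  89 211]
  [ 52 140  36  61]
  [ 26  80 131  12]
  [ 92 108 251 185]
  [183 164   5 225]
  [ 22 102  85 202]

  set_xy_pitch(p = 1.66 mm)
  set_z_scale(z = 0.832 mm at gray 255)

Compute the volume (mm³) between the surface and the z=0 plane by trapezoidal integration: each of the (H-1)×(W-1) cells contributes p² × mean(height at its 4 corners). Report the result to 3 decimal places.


height_mm = gray/255 × 0.832; cell vol = 1.66² × mean(4 corners)
unit = 1.66² × 0.832 / (4×255) = 0.00224771 mm³ per gray-sum
row 0: Σ corner-gray over 3 cells = 1289  → 2.8973
row 1: Σ corner-gray over 3 cells = 1291  → 2.9018
row 2: Σ corner-gray over 3 cells = 1563  → 3.5132
row 3: Σ corner-gray over 3 cells = 1501  → 3.3738
row 4: Σ corner-gray over 3 cells = 1071  → 2.4073
row 5: Σ corner-gray over 3 cells = 925  → 2.0791
row 6: Σ corner-gray over 3 cells = 1455  → 3.2704
row 7: Σ corner-gray over 3 cells = 1741  → 3.9133
row 8: Σ corner-gray over 3 cells = 1344  → 3.0209
Σ rows: total corner-gray = 12180  → 27.3770 mm³

27.377


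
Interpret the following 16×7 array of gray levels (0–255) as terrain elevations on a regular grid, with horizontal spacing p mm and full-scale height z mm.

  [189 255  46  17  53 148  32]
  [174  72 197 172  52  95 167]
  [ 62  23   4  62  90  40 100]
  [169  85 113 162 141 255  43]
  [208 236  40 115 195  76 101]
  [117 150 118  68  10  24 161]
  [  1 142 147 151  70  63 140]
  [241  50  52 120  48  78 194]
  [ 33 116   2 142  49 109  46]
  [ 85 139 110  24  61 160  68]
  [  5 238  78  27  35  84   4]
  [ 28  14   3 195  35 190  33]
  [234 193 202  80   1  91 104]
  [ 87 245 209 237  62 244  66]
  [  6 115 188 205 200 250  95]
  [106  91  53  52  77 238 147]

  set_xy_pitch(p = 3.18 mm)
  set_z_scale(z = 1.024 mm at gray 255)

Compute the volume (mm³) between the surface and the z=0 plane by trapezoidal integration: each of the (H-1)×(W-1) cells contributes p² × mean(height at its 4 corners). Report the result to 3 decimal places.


400.742

height_mm = gray/255 × 1.024; cell vol = 3.18² × mean(4 corners)
unit = 3.18² × 1.024 / (4×255) = 0.0101521 mm³ per gray-sum
row 0: Σ corner-gray over 6 cells = 2776  → 28.1821
row 1: Σ corner-gray over 6 cells = 2117  → 21.4919
row 2: Σ corner-gray over 6 cells = 2324  → 23.5934
row 3: Σ corner-gray over 6 cells = 3357  → 34.0805
row 4: Σ corner-gray over 6 cells = 2651  → 26.9131
row 5: Σ corner-gray over 6 cells = 2305  → 23.4005
row 6: Σ corner-gray over 6 cells = 2418  → 24.5477
row 7: Σ corner-gray over 6 cells = 2046  → 20.7711
row 8: Σ corner-gray over 6 cells = 2056  → 20.8726
row 9: Σ corner-gray over 6 cells = 2074  → 21.0554
row 10: Σ corner-gray over 6 cells = 1868  → 18.9640
row 11: Σ corner-gray over 6 cells = 2407  → 24.4360
row 12: Σ corner-gray over 6 cells = 3619  → 36.7403
row 13: Σ corner-gray over 6 cells = 4164  → 42.2732
row 14: Σ corner-gray over 6 cells = 3292  → 33.4206
Σ rows: total corner-gray = 39474  → 400.7423 mm³


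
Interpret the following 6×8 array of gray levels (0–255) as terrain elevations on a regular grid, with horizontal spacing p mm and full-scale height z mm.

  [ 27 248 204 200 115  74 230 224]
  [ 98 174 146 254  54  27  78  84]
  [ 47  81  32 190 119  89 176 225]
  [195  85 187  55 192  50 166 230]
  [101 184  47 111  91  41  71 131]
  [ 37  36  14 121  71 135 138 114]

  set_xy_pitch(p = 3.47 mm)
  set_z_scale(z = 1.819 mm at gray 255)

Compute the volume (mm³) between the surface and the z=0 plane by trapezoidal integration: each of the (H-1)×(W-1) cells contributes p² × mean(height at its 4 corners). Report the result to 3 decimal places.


height_mm = gray/255 × 1.819; cell vol = 3.47² × mean(4 corners)
unit = 3.47² × 1.819 / (4×255) = 0.0214729 mm³ per gray-sum
row 0: Σ corner-gray over 7 cells = 4041  → 86.7721
row 1: Σ corner-gray over 7 cells = 3294  → 70.7319
row 2: Σ corner-gray over 7 cells = 3541  → 76.0357
row 3: Σ corner-gray over 7 cells = 3217  → 69.0784
row 4: Σ corner-gray over 7 cells = 2503  → 53.7468
Σ rows: total corner-gray = 16596  → 356.3649 mm³

356.365


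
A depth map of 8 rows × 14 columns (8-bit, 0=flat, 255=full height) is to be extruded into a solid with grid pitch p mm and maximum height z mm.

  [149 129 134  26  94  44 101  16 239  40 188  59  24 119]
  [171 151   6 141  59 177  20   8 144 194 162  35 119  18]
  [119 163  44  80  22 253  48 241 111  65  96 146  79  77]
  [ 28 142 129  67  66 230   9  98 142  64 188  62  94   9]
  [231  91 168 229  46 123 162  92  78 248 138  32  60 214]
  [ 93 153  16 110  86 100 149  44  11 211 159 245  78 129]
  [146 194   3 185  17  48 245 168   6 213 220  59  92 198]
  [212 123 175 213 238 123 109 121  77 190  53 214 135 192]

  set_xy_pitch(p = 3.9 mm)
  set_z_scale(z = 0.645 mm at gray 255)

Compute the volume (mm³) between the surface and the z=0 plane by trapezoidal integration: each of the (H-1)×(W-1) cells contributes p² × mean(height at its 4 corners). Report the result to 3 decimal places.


402.075

height_mm = gray/255 × 0.645; cell vol = 3.9² × mean(4 corners)
unit = 3.9² × 0.645 / (4×255) = 0.00961809 mm³ per gray-sum
row 0: Σ corner-gray over 13 cells = 5077  → 48.8310
row 1: Σ corner-gray over 13 cells = 5513  → 53.0245
row 2: Σ corner-gray over 13 cells = 5511  → 53.0053
row 3: Σ corner-gray over 13 cells = 5998  → 57.6893
row 4: Σ corner-gray over 13 cells = 6325  → 60.8344
row 5: Σ corner-gray over 13 cells = 6190  → 59.5360
row 6: Σ corner-gray over 13 cells = 7190  → 69.1541
Σ rows: total corner-gray = 41804  → 402.0746 mm³


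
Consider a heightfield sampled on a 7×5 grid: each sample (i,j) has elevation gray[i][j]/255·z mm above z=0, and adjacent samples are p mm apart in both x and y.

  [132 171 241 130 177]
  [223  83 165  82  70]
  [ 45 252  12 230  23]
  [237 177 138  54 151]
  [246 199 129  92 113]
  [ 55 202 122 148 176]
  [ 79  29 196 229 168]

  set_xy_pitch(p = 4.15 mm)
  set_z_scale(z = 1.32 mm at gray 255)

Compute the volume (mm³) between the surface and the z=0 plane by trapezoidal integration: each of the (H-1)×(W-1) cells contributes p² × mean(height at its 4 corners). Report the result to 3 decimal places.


height_mm = gray/255 × 1.32; cell vol = 4.15² × mean(4 corners)
unit = 4.15² × 1.32 / (4×255) = 0.0222879 mm³ per gray-sum
row 0: Σ corner-gray over 4 cells = 2346  → 52.2875
row 1: Σ corner-gray over 4 cells = 2009  → 44.7765
row 2: Σ corner-gray over 4 cells = 2182  → 48.6323
row 3: Σ corner-gray over 4 cells = 2325  → 51.8195
row 4: Σ corner-gray over 4 cells = 2374  → 52.9116
row 5: Σ corner-gray over 4 cells = 2330  → 51.9309
Σ rows: total corner-gray = 13566  → 302.3582 mm³

302.358


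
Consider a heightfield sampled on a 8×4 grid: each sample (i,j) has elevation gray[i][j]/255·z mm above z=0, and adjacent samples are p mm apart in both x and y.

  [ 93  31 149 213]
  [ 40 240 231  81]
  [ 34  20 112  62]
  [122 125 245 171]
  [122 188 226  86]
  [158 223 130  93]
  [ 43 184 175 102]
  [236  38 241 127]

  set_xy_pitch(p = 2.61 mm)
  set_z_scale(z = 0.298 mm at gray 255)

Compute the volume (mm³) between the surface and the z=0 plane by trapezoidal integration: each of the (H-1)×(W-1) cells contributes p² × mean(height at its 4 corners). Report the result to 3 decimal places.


height_mm = gray/255 × 0.298; cell vol = 2.61² × mean(4 corners)
unit = 2.61² × 0.298 / (4×255) = 0.0019902 mm³ per gray-sum
row 0: Σ corner-gray over 3 cells = 1729  → 3.4411
row 1: Σ corner-gray over 3 cells = 1423  → 2.8321
row 2: Σ corner-gray over 3 cells = 1393  → 2.7724
row 3: Σ corner-gray over 3 cells = 2069  → 4.1177
row 4: Σ corner-gray over 3 cells = 1993  → 3.9665
row 5: Σ corner-gray over 3 cells = 1820  → 3.6222
row 6: Σ corner-gray over 3 cells = 1784  → 3.5505
Σ rows: total corner-gray = 12211  → 24.3024 mm³

24.302


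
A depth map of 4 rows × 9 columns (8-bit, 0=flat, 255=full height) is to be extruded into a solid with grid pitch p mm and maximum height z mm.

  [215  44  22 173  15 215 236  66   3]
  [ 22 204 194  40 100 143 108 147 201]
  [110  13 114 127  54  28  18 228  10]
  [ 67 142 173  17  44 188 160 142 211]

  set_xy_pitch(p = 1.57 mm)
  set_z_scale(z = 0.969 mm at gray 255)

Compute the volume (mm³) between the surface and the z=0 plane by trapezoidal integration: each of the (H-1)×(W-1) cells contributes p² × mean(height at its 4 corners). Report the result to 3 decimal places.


height_mm = gray/255 × 0.969; cell vol = 1.57² × mean(4 corners)
unit = 1.57² × 0.969 / (4×255) = 0.00234166 mm³ per gray-sum
row 0: Σ corner-gray over 8 cells = 3855  → 9.0271
row 1: Σ corner-gray over 8 cells = 3379  → 7.9125
row 2: Σ corner-gray over 8 cells = 3294  → 7.7134
Σ rows: total corner-gray = 10528  → 24.6529 mm³

24.653


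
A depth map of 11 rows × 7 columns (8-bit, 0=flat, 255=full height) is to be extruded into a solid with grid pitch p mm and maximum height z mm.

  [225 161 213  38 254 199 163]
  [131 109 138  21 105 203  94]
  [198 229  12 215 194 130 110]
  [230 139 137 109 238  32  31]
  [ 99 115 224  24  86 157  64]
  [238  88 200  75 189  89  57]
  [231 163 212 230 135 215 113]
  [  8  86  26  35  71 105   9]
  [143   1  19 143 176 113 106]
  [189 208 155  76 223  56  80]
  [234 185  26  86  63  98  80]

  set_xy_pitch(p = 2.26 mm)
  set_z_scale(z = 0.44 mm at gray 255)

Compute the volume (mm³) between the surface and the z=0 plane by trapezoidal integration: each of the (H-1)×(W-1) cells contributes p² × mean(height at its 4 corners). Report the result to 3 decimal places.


height_mm = gray/255 × 0.44; cell vol = 2.26² × mean(4 corners)
unit = 2.26² × 0.44 / (4×255) = 0.00220328 mm³ per gray-sum
row 0: Σ corner-gray over 6 cells = 3495  → 7.7005
row 1: Σ corner-gray over 6 cells = 3245  → 7.1496
row 2: Σ corner-gray over 6 cells = 3439  → 7.5771
row 3: Σ corner-gray over 6 cells = 2946  → 6.4909
row 4: Σ corner-gray over 6 cells = 2952  → 6.5041
row 5: Σ corner-gray over 6 cells = 3831  → 8.4408
row 6: Σ corner-gray over 6 cells = 2917  → 6.4270
row 7: Σ corner-gray over 6 cells = 1816  → 4.0012
row 8: Σ corner-gray over 6 cells = 2858  → 6.2970
row 9: Σ corner-gray over 6 cells = 2935  → 6.4666
Σ rows: total corner-gray = 30434  → 67.0546 mm³

67.055


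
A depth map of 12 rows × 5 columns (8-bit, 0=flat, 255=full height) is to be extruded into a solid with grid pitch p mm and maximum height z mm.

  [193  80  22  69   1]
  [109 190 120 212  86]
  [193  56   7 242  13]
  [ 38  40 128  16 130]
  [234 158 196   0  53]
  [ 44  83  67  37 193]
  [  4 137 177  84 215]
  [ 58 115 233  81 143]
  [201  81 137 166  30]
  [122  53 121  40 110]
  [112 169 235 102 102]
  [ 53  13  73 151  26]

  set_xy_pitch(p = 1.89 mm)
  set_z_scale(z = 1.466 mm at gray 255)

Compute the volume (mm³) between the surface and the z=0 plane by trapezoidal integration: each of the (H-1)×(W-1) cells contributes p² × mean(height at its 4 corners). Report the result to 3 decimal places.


99.605

height_mm = gray/255 × 1.466; cell vol = 1.89² × mean(4 corners)
unit = 1.89² × 1.466 / (4×255) = 0.00513402 mm³ per gray-sum
row 0: Σ corner-gray over 4 cells = 1775  → 9.1129
row 1: Σ corner-gray over 4 cells = 2055  → 10.5504
row 2: Σ corner-gray over 4 cells = 1352  → 6.9412
row 3: Σ corner-gray over 4 cells = 1531  → 7.8602
row 4: Σ corner-gray over 4 cells = 1606  → 8.2452
row 5: Σ corner-gray over 4 cells = 1626  → 8.3479
row 6: Σ corner-gray over 4 cells = 2074  → 10.6480
row 7: Σ corner-gray over 4 cells = 2058  → 10.5658
row 8: Σ corner-gray over 4 cells = 1659  → 8.5173
row 9: Σ corner-gray over 4 cells = 1886  → 9.6828
row 10: Σ corner-gray over 4 cells = 1779  → 9.1334
Σ rows: total corner-gray = 19401  → 99.6051 mm³


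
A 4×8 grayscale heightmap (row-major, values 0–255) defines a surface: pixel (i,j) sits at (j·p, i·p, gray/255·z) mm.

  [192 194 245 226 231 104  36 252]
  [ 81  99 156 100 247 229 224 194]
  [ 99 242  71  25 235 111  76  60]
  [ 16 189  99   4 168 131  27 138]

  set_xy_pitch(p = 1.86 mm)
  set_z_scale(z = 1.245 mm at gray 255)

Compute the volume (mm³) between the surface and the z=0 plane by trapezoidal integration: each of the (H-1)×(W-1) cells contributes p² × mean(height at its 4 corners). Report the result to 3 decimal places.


50.817

height_mm = gray/255 × 1.245; cell vol = 1.86² × mean(4 corners)
unit = 1.86² × 1.245 / (4×255) = 0.00422275 mm³ per gray-sum
row 0: Σ corner-gray over 7 cells = 4901  → 20.6957
row 1: Σ corner-gray over 7 cells = 4064  → 17.1612
row 2: Σ corner-gray over 7 cells = 3069  → 12.9596
Σ rows: total corner-gray = 12034  → 50.8165 mm³


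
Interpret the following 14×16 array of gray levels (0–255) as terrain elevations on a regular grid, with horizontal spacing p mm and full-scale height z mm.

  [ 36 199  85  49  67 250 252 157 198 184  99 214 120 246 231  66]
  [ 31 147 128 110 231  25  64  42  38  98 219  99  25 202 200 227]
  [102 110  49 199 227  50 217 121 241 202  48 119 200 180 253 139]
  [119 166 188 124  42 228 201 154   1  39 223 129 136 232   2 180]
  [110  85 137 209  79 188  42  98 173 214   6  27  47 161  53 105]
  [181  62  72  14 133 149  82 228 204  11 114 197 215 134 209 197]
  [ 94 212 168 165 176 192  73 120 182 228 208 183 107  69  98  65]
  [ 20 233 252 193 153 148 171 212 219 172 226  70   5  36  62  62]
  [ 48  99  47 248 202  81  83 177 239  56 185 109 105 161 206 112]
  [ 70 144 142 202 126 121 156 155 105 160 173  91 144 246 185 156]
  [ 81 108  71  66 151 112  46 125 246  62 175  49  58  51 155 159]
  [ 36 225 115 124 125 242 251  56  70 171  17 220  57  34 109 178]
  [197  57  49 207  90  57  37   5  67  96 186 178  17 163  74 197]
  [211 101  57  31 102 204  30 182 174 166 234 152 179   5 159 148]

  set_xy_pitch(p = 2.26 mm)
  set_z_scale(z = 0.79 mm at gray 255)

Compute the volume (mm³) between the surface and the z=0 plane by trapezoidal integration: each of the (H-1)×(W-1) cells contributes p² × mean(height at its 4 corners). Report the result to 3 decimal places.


406.962

height_mm = gray/255 × 0.79; cell vol = 2.26² × mean(4 corners)
unit = 2.26² × 0.79 / (4×255) = 0.00395589 mm³ per gray-sum
row 0: Σ corner-gray over 15 cells = 8318  → 32.9051
row 1: Σ corner-gray over 15 cells = 8187  → 32.3868
row 2: Σ corner-gray over 15 cells = 8702  → 34.4241
row 3: Σ corner-gray over 15 cells = 7282  → 28.8068
row 4: Σ corner-gray over 15 cells = 7279  → 28.7949
row 5: Σ corner-gray over 15 cells = 8547  → 33.8110
row 6: Σ corner-gray over 15 cells = 8907  → 35.2351
row 7: Σ corner-gray over 15 cells = 8542  → 33.7912
row 8: Σ corner-gray over 15 cells = 8682  → 34.3450
row 9: Σ corner-gray over 15 cells = 7716  → 30.5236
row 10: Σ corner-gray over 15 cells = 7036  → 27.8336
row 11: Σ corner-gray over 15 cells = 6806  → 26.9238
row 12: Σ corner-gray over 15 cells = 6871  → 27.1809
Σ rows: total corner-gray = 102875  → 406.9618 mm³


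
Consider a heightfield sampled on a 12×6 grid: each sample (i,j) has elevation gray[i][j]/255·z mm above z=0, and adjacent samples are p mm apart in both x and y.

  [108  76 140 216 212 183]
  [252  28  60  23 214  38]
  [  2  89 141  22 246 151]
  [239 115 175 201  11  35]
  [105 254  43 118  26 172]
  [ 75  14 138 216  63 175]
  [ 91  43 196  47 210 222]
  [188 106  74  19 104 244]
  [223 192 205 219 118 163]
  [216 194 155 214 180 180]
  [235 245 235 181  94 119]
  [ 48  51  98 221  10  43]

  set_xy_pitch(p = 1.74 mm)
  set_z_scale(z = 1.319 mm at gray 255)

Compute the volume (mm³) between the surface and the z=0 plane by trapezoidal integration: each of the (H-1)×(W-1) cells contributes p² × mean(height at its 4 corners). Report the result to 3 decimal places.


height_mm = gray/255 × 1.319; cell vol = 1.74² × mean(4 corners)
unit = 1.74² × 1.319 / (4×255) = 0.0039151 mm³ per gray-sum
row 0: Σ corner-gray over 5 cells = 2519  → 9.8621
row 1: Σ corner-gray over 5 cells = 2089  → 8.1786
row 2: Σ corner-gray over 5 cells = 2427  → 9.5020
row 3: Σ corner-gray over 5 cells = 2437  → 9.5411
row 4: Σ corner-gray over 5 cells = 2271  → 8.8912
row 5: Σ corner-gray over 5 cells = 2417  → 9.4628
row 6: Σ corner-gray over 5 cells = 2343  → 9.1731
row 7: Σ corner-gray over 5 cells = 2892  → 11.3225
row 8: Σ corner-gray over 5 cells = 3736  → 14.6268
row 9: Σ corner-gray over 5 cells = 3746  → 14.6660
row 10: Σ corner-gray over 5 cells = 2715  → 10.6295
Σ rows: total corner-gray = 29592  → 115.8557 mm³

115.856


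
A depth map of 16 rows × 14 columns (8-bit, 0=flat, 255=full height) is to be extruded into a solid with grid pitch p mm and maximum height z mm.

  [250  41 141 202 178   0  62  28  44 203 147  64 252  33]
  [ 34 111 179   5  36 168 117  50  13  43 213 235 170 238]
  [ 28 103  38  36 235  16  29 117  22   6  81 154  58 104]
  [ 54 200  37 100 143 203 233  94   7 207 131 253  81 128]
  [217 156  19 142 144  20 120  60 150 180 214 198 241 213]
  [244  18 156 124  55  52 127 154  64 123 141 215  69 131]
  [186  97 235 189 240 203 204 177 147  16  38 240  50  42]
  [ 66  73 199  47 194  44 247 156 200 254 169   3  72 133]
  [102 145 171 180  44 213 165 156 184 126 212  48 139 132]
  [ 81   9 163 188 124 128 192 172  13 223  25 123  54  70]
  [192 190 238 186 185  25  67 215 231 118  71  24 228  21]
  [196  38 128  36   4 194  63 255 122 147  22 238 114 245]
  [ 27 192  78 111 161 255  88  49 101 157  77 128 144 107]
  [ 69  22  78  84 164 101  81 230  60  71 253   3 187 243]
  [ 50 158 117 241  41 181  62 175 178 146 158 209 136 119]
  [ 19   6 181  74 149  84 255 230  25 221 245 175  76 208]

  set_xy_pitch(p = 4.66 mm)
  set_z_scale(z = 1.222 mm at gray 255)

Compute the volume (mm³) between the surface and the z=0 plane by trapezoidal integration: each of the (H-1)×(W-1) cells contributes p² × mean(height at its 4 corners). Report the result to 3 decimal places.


height_mm = gray/255 × 1.222; cell vol = 4.66² × mean(4 corners)
unit = 4.66² × 1.222 / (4×255) = 0.0260161 mm³ per gray-sum
row 0: Σ corner-gray over 13 cells = 5959  → 155.0302
row 1: Σ corner-gray over 13 cells = 4874  → 126.8027
row 2: Σ corner-gray over 13 cells = 5482  → 142.6205
row 3: Σ corner-gray over 13 cells = 7278  → 189.3455
row 4: Σ corner-gray over 13 cells = 6689  → 174.0220
row 5: Σ corner-gray over 13 cells = 6871  → 178.7569
row 6: Σ corner-gray over 13 cells = 7415  → 192.9097
row 7: Σ corner-gray over 13 cells = 7315  → 190.3081
row 8: Σ corner-gray over 13 cells = 6779  → 176.3634
row 9: Σ corner-gray over 13 cells = 6748  → 175.5569
row 10: Σ corner-gray over 13 cells = 6932  → 180.3439
row 11: Σ corner-gray over 13 cells = 6379  → 165.9570
row 12: Σ corner-gray over 13 cells = 6196  → 161.1960
row 13: Σ corner-gray over 13 cells = 6753  → 175.6870
row 14: Σ corner-gray over 13 cells = 7442  → 193.6121
Σ rows: total corner-gray = 99112  → 2578.5117 mm³

2578.512


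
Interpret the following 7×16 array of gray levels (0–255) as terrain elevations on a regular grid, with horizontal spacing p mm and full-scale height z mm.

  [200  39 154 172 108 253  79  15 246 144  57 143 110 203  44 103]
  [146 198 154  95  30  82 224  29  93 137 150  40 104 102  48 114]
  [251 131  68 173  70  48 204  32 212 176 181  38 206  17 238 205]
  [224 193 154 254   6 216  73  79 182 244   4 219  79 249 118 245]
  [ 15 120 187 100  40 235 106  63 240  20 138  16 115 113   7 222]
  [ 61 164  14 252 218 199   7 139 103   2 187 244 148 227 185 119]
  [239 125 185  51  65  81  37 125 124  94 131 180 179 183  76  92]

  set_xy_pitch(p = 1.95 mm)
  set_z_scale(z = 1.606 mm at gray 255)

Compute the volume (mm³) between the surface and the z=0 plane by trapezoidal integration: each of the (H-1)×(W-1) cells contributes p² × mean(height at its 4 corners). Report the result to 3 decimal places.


height_mm = gray/255 × 1.606; cell vol = 1.95² × mean(4 corners)
unit = 1.95² × 1.606 / (4×255) = 0.00598707 mm³ per gray-sum
row 0: Σ corner-gray over 15 cells = 7069  → 42.3226
row 1: Σ corner-gray over 15 cells = 7276  → 43.5619
row 2: Σ corner-gray over 15 cells = 8653  → 51.8061
row 3: Σ corner-gray over 15 cells = 7846  → 46.9746
row 4: Σ corner-gray over 15 cells = 7595  → 45.4718
row 5: Σ corner-gray over 15 cells = 7961  → 47.6631
Σ rows: total corner-gray = 46400  → 277.8002 mm³

277.800
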